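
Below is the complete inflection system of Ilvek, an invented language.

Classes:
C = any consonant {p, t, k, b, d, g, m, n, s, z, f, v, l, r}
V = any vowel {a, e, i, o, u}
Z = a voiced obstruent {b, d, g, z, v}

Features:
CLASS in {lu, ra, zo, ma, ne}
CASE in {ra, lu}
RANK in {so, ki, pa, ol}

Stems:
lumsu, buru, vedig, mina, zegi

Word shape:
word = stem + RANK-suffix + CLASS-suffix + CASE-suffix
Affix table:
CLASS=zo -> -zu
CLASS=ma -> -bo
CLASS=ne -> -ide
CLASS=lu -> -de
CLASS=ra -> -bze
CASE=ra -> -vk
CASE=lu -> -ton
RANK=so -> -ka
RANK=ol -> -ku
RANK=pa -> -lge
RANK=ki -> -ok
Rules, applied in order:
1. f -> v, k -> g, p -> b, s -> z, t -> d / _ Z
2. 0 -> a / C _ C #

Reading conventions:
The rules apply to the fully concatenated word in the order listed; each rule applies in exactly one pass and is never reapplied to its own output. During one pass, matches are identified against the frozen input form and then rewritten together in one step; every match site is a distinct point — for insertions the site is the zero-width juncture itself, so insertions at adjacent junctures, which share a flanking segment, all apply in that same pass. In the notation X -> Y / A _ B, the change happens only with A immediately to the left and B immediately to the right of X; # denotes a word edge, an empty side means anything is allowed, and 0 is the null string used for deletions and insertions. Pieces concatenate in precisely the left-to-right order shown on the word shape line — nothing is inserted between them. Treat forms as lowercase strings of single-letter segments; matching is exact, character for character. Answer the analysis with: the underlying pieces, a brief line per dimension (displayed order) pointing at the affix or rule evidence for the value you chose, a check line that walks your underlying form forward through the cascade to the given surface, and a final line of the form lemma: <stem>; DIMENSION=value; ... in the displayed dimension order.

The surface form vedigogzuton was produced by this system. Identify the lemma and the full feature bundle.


underlying: vedig-ok-zu-ton
CLASS=zo - signalled by the affix -zu
CASE=lu - signalled by the affix -ton
RANK=ki - signalled by the affix -ok
check: vedigokzuton -> vedigogzuton -> vedigogzuton
lemma: vedig; CLASS=zo; CASE=lu; RANK=ki


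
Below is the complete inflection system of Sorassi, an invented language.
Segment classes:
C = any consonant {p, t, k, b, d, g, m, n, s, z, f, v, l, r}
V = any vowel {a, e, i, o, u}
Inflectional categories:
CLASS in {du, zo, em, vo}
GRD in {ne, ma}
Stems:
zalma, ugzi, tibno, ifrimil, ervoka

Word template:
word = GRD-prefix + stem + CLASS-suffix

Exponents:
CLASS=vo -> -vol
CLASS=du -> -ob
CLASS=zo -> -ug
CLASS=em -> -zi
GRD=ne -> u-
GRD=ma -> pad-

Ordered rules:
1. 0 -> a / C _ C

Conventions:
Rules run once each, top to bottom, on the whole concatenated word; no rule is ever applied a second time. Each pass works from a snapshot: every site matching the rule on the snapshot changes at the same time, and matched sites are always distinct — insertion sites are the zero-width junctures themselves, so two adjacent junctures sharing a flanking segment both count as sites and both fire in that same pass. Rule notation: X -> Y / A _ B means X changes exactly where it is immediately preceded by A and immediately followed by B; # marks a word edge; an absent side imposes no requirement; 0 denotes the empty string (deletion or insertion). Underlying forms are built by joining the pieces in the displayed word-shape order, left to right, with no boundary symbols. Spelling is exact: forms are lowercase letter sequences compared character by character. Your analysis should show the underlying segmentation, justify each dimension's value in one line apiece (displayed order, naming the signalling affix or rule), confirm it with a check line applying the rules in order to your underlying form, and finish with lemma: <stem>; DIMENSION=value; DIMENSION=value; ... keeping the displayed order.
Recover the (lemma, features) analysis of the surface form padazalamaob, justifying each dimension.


underlying: pad-zalma-ob
CLASS=du - signalled by the affix -ob
GRD=ma - signalled by the affix pad-
check: padzalmaob -> padazalamaob
lemma: zalma; CLASS=du; GRD=ma


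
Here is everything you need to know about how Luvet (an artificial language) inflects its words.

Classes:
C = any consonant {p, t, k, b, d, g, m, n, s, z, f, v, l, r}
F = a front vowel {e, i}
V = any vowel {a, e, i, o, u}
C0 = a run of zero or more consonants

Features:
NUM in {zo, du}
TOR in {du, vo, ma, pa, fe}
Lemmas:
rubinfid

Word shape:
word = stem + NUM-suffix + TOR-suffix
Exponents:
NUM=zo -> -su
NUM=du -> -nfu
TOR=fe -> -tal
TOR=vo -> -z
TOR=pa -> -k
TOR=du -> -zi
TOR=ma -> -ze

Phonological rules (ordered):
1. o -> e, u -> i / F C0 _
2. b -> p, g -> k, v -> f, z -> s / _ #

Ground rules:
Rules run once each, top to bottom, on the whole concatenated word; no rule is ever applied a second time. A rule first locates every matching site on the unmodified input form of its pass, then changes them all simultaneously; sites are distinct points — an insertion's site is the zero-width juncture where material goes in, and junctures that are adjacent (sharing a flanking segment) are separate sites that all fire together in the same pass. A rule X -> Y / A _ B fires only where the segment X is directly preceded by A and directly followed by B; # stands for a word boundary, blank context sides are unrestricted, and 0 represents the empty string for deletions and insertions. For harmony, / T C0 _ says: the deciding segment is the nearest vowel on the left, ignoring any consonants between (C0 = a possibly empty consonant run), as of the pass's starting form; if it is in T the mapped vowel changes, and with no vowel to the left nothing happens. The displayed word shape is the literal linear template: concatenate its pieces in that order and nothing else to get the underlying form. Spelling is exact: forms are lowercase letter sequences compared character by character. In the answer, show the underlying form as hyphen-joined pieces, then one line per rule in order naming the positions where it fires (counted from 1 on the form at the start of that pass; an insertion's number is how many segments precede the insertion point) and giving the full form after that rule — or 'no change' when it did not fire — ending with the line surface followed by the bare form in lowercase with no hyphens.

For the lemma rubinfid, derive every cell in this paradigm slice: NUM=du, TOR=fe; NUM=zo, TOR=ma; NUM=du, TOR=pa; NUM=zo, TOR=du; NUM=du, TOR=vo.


cell NUM=du, TOR=fe:
underlying: rubinfid-nfu-tal
1. o -> e, u -> i / F C0 _: fires at position(s) 11: rubinfidnfital
2. b -> p, g -> k, v -> f, z -> s / _ #: no change
surface: rubinfidnfital

cell NUM=zo, TOR=ma:
underlying: rubinfid-su-ze
1. o -> e, u -> i / F C0 _: fires at position(s) 10: rubinfidsize
2. b -> p, g -> k, v -> f, z -> s / _ #: no change
surface: rubinfidsize

cell NUM=du, TOR=pa:
underlying: rubinfid-nfu-k
1. o -> e, u -> i / F C0 _: fires at position(s) 11: rubinfidnfik
2. b -> p, g -> k, v -> f, z -> s / _ #: no change
surface: rubinfidnfik

cell NUM=zo, TOR=du:
underlying: rubinfid-su-zi
1. o -> e, u -> i / F C0 _: fires at position(s) 10: rubinfidsizi
2. b -> p, g -> k, v -> f, z -> s / _ #: no change
surface: rubinfidsizi

cell NUM=du, TOR=vo:
underlying: rubinfid-nfu-z
1. o -> e, u -> i / F C0 _: fires at position(s) 11: rubinfidnfiz
2. b -> p, g -> k, v -> f, z -> s / _ #: fires at position(s) 12: rubinfidnfis
surface: rubinfidnfis


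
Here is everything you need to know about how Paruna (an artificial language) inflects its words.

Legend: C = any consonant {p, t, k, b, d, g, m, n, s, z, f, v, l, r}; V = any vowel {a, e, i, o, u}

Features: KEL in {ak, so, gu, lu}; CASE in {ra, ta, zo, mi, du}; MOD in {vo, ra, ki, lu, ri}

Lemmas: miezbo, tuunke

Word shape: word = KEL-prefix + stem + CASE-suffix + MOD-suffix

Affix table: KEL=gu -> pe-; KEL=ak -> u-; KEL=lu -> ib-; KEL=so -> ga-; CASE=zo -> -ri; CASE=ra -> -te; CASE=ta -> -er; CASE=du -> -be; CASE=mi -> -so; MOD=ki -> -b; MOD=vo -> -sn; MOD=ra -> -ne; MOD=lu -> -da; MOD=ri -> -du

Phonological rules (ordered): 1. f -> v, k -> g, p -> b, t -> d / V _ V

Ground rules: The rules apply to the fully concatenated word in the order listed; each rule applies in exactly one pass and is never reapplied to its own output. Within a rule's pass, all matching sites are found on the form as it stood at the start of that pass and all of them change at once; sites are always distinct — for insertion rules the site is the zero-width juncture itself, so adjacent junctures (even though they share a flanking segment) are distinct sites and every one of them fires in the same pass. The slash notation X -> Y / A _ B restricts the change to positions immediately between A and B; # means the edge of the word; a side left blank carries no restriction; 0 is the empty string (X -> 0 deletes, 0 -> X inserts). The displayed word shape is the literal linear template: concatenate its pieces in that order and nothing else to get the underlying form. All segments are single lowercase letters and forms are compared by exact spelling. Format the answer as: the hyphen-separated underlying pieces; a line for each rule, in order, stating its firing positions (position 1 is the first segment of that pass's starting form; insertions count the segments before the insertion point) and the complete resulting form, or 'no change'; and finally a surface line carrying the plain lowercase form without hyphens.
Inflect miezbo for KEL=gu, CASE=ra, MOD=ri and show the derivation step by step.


underlying: pe-miezbo-te-du
1. f -> v, k -> g, p -> b, t -> d / V _ V: fires at position(s) 9: pemiezbodedu
surface: pemiezbodedu


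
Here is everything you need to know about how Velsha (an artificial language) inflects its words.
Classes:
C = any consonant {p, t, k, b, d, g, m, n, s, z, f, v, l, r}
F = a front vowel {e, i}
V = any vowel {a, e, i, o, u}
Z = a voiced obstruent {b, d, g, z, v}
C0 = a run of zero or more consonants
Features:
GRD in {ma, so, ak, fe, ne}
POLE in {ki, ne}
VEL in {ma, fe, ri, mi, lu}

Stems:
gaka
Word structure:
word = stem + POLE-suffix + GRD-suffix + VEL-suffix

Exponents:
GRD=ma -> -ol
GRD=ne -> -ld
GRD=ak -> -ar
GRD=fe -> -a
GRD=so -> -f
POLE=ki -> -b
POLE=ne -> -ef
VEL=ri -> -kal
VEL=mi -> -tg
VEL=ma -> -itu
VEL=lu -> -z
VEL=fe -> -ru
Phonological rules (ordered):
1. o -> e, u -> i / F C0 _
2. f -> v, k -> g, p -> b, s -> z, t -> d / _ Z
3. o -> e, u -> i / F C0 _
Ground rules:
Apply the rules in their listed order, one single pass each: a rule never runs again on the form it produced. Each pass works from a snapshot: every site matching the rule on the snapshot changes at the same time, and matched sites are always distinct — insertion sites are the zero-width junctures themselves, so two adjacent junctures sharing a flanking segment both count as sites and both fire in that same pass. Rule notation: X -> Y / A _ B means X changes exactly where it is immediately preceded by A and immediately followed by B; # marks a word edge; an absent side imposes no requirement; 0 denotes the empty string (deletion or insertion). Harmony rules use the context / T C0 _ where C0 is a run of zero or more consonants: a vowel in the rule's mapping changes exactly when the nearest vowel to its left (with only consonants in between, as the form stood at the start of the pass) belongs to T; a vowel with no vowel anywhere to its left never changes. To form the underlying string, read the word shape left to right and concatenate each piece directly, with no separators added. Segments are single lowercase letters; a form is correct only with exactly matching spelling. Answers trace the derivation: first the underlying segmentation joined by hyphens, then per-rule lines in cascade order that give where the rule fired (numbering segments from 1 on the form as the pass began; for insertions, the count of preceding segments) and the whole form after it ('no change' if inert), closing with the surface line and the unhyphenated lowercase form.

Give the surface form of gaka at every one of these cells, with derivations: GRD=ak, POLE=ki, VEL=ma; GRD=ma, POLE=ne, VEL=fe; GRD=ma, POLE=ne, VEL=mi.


cell GRD=ak, POLE=ki, VEL=ma:
underlying: gaka-b-ar-itu
1. o -> e, u -> i / F C0 _: fires at position(s) 10: gakabariti
2. f -> v, k -> g, p -> b, s -> z, t -> d / _ Z: no change
3. o -> e, u -> i / F C0 _: no change
surface: gakabariti

cell GRD=ma, POLE=ne, VEL=fe:
underlying: gaka-ef-ol-ru
1. o -> e, u -> i / F C0 _: fires at position(s) 7: gakaefelru
2. f -> v, k -> g, p -> b, s -> z, t -> d / _ Z: no change
3. o -> e, u -> i / F C0 _: fires at position(s) 10: gakaefelri
surface: gakaefelri

cell GRD=ma, POLE=ne, VEL=mi:
underlying: gaka-ef-ol-tg
1. o -> e, u -> i / F C0 _: fires at position(s) 7: gakaefeltg
2. f -> v, k -> g, p -> b, s -> z, t -> d / _ Z: fires at position(s) 9: gakaefeldg
3. o -> e, u -> i / F C0 _: no change
surface: gakaefeldg


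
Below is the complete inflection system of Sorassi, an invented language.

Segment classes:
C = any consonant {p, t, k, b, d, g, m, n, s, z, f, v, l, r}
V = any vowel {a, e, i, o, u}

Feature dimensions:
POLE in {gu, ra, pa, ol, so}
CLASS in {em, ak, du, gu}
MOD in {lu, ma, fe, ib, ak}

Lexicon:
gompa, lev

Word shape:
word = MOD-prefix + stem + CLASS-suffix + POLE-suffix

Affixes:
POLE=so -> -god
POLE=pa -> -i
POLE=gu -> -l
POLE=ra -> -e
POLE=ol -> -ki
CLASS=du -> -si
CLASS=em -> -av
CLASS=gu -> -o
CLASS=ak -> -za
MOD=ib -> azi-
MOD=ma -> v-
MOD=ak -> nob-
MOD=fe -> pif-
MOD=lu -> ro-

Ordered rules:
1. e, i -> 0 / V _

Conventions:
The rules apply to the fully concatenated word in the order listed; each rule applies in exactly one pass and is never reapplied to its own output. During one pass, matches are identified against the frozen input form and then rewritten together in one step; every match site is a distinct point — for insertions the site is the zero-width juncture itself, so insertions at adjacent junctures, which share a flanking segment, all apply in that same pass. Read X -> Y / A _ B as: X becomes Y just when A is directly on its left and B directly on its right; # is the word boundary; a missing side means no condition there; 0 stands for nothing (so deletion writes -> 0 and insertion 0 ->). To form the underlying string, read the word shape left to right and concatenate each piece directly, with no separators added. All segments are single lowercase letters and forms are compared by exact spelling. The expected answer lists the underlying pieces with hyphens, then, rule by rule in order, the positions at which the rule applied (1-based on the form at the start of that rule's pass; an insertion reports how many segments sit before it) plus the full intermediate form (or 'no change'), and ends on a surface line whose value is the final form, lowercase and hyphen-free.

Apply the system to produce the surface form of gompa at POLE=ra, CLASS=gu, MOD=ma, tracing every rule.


underlying: v-gompa-o-e
1. e, i -> 0 / V _: fires at position(s) 8: vgompao
surface: vgompao


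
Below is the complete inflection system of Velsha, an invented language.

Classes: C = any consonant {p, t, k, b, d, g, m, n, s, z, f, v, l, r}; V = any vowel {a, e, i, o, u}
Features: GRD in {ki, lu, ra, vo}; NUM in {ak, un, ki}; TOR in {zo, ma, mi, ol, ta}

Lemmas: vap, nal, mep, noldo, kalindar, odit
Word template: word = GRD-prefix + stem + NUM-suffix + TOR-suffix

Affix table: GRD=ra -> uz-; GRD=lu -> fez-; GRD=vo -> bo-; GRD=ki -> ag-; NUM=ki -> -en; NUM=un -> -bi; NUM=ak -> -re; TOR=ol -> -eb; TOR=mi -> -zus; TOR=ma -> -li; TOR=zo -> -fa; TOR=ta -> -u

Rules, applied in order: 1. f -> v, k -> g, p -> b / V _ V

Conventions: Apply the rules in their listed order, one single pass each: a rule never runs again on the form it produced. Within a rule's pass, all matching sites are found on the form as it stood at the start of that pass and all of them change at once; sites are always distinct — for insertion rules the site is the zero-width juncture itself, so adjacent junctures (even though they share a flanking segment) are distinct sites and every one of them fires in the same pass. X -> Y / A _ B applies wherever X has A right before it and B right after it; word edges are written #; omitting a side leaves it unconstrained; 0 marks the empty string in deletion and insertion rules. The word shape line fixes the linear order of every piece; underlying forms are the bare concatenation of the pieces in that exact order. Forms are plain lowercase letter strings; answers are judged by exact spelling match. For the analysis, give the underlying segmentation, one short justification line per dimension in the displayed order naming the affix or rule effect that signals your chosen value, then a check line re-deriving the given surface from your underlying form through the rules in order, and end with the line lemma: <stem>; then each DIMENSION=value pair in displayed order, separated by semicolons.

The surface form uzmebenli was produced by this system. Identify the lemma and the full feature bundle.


underlying: uz-mep-en-li
GRD=ra - signalled by the affix uz-
NUM=ki - signalled by the affix -en
TOR=ma - signalled by the affix -li
check: uzmepenli -> uzmebenli
lemma: mep; GRD=ra; NUM=ki; TOR=ma


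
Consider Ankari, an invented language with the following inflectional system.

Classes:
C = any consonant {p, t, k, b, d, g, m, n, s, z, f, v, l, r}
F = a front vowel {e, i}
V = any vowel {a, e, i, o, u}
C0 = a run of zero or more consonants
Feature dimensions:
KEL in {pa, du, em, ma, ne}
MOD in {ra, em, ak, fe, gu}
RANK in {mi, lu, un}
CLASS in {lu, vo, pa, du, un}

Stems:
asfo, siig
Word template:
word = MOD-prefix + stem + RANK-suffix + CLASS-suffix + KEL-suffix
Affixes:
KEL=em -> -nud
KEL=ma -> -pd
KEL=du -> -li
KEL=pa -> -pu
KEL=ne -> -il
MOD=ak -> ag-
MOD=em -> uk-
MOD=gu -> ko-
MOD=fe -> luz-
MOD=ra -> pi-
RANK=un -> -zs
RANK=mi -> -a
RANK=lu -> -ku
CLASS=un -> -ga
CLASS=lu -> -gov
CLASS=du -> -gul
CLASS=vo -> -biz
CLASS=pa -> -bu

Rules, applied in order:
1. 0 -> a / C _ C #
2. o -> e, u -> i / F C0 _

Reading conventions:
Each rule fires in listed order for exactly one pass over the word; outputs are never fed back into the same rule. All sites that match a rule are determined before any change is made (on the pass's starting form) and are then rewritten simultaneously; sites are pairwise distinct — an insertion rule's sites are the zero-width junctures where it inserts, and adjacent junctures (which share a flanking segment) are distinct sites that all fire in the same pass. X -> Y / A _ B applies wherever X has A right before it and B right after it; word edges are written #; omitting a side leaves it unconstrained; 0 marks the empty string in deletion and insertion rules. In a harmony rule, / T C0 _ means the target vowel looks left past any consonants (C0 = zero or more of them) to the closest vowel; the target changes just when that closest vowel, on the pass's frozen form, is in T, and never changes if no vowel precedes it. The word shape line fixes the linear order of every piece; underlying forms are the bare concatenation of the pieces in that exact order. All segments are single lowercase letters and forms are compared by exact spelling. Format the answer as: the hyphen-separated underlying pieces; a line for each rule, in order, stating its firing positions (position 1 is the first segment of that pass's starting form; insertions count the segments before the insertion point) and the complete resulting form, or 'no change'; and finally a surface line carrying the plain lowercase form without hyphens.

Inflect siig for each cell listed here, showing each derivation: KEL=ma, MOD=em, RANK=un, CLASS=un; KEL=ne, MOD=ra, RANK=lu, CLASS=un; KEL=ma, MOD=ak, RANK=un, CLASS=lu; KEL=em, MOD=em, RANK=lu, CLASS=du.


cell KEL=ma, MOD=em, RANK=un, CLASS=un:
underlying: uk-siig-zs-ga-pd
1. 0 -> a / C _ C #: inserts after position(s) 11: uksiigzsgapad
2. o -> e, u -> i / F C0 _: no change
surface: uksiigzsgapad

cell KEL=ne, MOD=ra, RANK=lu, CLASS=un:
underlying: pi-siig-ku-ga-il
1. 0 -> a / C _ C #: no change
2. o -> e, u -> i / F C0 _: fires at position(s) 8: pisiigkigail
surface: pisiigkigail

cell KEL=ma, MOD=ak, RANK=un, CLASS=lu:
underlying: ag-siig-zs-gov-pd
1. 0 -> a / C _ C #: inserts after position(s) 12: agsiigzsgovpad
2. o -> e, u -> i / F C0 _: fires at position(s) 10: agsiigzsgevpad
surface: agsiigzsgevpad

cell KEL=em, MOD=em, RANK=lu, CLASS=du:
underlying: uk-siig-ku-gul-nud
1. 0 -> a / C _ C #: no change
2. o -> e, u -> i / F C0 _: fires at position(s) 8: uksiigkigulnud
surface: uksiigkigulnud


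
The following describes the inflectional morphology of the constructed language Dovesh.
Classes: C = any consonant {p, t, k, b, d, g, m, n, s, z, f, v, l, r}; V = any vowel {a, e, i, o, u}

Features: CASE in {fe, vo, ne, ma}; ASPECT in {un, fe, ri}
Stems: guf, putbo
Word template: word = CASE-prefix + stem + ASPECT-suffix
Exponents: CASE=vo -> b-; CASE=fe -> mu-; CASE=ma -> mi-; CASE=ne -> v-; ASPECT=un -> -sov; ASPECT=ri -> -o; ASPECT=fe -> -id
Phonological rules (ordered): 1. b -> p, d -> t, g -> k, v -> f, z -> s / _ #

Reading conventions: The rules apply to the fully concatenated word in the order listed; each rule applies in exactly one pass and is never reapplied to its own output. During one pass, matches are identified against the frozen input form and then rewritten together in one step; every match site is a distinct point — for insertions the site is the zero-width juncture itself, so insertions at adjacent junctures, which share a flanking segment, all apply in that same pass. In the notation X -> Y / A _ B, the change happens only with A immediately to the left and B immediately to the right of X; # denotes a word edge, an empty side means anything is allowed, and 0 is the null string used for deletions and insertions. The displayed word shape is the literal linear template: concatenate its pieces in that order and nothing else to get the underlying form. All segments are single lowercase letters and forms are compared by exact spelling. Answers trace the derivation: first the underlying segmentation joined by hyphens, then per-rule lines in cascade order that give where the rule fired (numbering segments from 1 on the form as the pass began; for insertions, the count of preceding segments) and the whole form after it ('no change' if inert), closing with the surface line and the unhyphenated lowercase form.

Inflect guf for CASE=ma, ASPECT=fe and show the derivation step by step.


underlying: mi-guf-id
1. b -> p, d -> t, g -> k, v -> f, z -> s / _ #: fires at position(s) 7: migufit
surface: migufit


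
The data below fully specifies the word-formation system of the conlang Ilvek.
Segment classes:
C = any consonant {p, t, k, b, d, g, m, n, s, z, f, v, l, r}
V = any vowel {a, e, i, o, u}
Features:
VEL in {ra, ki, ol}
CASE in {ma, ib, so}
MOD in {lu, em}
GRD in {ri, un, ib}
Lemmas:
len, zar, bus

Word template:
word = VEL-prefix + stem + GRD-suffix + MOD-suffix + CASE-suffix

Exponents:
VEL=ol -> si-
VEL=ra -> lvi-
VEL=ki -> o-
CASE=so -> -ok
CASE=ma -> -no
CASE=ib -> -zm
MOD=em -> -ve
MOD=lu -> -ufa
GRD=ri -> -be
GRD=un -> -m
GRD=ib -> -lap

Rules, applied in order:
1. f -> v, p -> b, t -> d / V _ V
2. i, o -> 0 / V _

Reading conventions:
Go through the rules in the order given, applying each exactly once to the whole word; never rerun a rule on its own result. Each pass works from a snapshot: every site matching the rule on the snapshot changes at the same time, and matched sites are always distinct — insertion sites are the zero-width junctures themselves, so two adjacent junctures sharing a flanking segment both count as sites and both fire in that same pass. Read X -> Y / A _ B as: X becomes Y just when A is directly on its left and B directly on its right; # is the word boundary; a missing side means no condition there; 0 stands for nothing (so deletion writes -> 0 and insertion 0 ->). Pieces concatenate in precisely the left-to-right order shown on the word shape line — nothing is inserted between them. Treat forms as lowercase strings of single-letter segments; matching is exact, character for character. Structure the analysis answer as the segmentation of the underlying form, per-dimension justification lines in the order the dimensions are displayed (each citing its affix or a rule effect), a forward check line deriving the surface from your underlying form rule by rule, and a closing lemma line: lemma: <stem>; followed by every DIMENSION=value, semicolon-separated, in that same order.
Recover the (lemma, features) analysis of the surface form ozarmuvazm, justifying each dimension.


underlying: o-zar-m-ufa-zm
VEL=ki - signalled by the affix o-
CASE=ib - signalled by the affix -zm
MOD=lu - signalled by the affix -ufa
GRD=un - signalled by the affix -m
check: ozarmufazm -> ozarmuvazm -> ozarmuvazm
lemma: zar; VEL=ki; CASE=ib; MOD=lu; GRD=un


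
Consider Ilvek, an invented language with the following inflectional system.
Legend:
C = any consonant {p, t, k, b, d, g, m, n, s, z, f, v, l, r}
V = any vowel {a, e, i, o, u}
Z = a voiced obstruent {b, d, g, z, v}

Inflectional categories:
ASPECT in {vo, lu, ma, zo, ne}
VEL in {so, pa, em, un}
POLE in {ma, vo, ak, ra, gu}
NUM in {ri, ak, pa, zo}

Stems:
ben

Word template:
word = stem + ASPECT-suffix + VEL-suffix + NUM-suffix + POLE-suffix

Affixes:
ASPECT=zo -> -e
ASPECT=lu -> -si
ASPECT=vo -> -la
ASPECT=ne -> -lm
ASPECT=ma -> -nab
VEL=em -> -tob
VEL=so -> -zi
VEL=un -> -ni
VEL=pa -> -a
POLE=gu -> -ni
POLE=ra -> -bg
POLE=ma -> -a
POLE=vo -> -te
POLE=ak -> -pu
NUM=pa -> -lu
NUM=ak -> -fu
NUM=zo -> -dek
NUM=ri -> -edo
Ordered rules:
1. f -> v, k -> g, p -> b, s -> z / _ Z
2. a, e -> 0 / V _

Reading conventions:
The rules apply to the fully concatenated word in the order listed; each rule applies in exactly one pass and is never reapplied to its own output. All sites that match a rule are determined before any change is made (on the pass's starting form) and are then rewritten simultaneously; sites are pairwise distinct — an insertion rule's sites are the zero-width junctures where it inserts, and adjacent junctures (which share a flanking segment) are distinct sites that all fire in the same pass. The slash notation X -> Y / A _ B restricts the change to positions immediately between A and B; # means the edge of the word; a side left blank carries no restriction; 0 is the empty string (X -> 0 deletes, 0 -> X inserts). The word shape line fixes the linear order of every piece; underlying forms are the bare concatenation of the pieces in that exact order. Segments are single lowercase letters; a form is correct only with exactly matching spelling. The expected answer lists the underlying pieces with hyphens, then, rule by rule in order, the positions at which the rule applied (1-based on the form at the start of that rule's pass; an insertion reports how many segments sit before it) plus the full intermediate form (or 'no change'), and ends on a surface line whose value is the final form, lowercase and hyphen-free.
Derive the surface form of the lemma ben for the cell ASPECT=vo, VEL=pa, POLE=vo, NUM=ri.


underlying: ben-la-a-edo-te
1. f -> v, k -> g, p -> b, s -> z / _ Z: no change
2. a, e -> 0 / V _: fires at position(s) 6, 7: benladote
surface: benladote


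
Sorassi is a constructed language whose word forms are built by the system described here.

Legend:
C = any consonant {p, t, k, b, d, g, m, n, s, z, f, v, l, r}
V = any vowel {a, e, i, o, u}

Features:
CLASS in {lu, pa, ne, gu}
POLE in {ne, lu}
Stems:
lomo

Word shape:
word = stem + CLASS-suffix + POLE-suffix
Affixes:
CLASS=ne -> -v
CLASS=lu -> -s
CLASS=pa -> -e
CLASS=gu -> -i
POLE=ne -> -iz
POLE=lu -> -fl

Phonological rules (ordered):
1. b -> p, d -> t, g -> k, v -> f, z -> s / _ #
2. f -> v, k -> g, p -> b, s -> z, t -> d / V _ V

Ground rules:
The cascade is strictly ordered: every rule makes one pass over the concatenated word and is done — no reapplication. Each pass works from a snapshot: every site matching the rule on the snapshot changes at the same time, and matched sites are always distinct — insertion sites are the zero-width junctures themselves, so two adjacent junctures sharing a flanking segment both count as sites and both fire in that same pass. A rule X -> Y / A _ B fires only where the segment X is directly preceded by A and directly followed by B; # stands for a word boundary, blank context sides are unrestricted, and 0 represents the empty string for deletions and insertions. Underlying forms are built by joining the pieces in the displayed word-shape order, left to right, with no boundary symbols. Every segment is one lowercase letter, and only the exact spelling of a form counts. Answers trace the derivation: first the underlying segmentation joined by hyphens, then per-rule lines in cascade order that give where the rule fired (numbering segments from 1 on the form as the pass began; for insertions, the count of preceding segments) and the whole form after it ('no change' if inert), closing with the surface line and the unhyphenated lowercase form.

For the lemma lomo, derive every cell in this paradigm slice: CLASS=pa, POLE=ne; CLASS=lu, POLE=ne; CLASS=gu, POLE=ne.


cell CLASS=pa, POLE=ne:
underlying: lomo-e-iz
1. b -> p, d -> t, g -> k, v -> f, z -> s / _ #: fires at position(s) 7: lomoeis
2. f -> v, k -> g, p -> b, s -> z, t -> d / V _ V: no change
surface: lomoeis

cell CLASS=lu, POLE=ne:
underlying: lomo-s-iz
1. b -> p, d -> t, g -> k, v -> f, z -> s / _ #: fires at position(s) 7: lomosis
2. f -> v, k -> g, p -> b, s -> z, t -> d / V _ V: fires at position(s) 5: lomozis
surface: lomozis

cell CLASS=gu, POLE=ne:
underlying: lomo-i-iz
1. b -> p, d -> t, g -> k, v -> f, z -> s / _ #: fires at position(s) 7: lomoiis
2. f -> v, k -> g, p -> b, s -> z, t -> d / V _ V: no change
surface: lomoiis


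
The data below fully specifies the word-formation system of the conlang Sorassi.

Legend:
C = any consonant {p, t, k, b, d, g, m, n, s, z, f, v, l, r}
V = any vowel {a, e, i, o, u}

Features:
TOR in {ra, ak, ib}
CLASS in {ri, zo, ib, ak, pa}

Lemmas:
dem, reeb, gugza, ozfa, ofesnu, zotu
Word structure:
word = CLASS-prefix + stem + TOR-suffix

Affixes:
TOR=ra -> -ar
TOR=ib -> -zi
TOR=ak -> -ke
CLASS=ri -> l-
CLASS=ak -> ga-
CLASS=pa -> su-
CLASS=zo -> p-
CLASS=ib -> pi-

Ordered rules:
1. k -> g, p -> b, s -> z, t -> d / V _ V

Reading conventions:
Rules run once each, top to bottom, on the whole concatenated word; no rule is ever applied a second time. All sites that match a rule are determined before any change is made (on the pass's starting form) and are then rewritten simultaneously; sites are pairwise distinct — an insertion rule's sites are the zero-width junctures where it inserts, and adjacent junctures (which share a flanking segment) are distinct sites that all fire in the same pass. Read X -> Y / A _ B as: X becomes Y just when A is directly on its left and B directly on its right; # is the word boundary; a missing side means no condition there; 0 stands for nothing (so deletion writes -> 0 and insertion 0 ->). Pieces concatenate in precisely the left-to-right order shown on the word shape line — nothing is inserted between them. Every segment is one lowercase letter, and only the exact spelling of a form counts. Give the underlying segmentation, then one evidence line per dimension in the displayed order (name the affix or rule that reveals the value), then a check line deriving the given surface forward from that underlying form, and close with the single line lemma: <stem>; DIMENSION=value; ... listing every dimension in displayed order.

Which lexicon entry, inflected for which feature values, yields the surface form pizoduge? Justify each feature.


underlying: pi-zotu-ke
TOR=ak - signalled by the affix -ke
CLASS=ib - signalled by the affix pi-
check: pizotuke -> pizoduge
lemma: zotu; TOR=ak; CLASS=ib


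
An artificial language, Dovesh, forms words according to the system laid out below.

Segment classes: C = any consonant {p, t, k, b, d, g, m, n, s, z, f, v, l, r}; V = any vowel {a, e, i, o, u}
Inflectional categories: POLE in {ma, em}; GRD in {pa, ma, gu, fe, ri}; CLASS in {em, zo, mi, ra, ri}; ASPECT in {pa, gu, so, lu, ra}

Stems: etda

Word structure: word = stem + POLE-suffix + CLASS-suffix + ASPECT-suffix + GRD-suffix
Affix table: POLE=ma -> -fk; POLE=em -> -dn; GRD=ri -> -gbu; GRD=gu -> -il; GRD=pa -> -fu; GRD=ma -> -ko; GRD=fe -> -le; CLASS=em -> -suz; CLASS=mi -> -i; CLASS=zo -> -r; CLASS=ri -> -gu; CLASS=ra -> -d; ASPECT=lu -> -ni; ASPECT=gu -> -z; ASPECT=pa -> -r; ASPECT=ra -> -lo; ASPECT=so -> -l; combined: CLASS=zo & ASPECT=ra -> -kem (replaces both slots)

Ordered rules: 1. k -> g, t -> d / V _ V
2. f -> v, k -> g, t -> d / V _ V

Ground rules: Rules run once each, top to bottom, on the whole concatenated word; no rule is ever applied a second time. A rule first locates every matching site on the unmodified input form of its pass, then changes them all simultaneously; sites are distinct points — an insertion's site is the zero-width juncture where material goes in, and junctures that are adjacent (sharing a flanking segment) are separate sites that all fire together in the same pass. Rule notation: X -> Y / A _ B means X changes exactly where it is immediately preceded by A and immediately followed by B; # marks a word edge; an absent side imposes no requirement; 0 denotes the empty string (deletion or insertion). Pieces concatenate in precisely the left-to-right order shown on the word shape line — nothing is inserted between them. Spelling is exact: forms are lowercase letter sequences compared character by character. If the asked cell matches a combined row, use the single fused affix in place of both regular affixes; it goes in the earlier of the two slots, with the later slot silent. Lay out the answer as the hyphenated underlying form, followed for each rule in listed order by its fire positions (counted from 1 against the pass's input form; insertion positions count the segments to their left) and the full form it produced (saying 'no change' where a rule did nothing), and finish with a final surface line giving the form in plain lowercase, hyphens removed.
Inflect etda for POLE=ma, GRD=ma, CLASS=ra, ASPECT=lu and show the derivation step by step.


underlying: etda-fk-d-ni-ko
1. k -> g, t -> d / V _ V: fires at position(s) 10: etdafkdnigo
2. f -> v, k -> g, t -> d / V _ V: no change
surface: etdafkdnigo


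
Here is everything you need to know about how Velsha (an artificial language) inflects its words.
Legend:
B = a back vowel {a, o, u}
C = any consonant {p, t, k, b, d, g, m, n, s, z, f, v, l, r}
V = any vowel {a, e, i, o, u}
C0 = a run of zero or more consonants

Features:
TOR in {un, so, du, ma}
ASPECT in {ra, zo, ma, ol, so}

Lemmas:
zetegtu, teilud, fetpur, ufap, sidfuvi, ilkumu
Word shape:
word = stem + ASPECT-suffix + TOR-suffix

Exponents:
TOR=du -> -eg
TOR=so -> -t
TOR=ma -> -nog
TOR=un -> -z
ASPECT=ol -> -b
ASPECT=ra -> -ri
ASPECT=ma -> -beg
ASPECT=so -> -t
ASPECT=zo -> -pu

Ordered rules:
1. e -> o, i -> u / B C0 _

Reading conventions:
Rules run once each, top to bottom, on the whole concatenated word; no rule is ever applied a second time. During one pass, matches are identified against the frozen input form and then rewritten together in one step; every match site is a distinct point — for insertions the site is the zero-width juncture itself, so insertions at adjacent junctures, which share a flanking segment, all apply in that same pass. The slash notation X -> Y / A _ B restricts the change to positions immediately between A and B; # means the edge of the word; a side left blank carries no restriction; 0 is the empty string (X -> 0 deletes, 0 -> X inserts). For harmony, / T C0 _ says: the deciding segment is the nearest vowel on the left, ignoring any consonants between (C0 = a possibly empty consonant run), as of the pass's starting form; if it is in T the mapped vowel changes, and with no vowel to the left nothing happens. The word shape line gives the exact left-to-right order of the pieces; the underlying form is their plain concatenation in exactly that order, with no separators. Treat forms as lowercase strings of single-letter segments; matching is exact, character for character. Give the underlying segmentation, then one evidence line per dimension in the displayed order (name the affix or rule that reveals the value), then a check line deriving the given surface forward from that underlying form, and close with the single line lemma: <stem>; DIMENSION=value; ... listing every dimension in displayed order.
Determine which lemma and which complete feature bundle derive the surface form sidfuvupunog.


underlying: sidfuvi-pu-nog
TOR=ma - signalled by the affix -nog
ASPECT=zo - signalled by the affix -pu
check: sidfuvipunog -> sidfuvupunog
lemma: sidfuvi; TOR=ma; ASPECT=zo


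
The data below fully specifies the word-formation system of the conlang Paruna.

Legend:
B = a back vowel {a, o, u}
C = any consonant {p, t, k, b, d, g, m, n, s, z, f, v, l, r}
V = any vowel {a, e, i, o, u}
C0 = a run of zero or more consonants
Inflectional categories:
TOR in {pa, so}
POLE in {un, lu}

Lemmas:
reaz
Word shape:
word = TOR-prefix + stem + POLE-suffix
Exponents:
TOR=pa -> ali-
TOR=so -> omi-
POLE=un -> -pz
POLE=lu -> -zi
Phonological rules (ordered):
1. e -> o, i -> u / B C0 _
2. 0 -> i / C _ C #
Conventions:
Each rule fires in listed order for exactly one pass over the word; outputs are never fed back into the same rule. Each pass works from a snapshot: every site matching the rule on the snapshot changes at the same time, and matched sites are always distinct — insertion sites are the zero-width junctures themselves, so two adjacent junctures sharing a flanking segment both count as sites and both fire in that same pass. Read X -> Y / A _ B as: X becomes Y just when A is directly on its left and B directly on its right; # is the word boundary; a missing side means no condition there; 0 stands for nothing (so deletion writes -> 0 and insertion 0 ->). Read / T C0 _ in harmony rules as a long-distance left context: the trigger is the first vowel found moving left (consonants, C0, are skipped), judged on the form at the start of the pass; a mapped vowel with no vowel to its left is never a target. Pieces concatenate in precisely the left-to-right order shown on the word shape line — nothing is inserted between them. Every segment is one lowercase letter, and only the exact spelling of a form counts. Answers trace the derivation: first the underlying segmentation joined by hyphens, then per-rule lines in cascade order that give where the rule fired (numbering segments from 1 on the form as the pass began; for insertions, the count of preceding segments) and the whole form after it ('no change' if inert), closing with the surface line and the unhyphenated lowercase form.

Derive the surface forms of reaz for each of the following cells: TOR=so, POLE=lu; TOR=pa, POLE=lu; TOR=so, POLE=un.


cell TOR=so, POLE=lu:
underlying: omi-reaz-zi
1. e -> o, i -> u / B C0 _: fires at position(s) 3, 9: omureazzu
2. 0 -> i / C _ C #: no change
surface: omureazzu

cell TOR=pa, POLE=lu:
underlying: ali-reaz-zi
1. e -> o, i -> u / B C0 _: fires at position(s) 3, 9: alureazzu
2. 0 -> i / C _ C #: no change
surface: alureazzu

cell TOR=so, POLE=un:
underlying: omi-reaz-pz
1. e -> o, i -> u / B C0 _: fires at position(s) 3: omureazpz
2. 0 -> i / C _ C #: inserts after position(s) 8: omureazpiz
surface: omureazpiz


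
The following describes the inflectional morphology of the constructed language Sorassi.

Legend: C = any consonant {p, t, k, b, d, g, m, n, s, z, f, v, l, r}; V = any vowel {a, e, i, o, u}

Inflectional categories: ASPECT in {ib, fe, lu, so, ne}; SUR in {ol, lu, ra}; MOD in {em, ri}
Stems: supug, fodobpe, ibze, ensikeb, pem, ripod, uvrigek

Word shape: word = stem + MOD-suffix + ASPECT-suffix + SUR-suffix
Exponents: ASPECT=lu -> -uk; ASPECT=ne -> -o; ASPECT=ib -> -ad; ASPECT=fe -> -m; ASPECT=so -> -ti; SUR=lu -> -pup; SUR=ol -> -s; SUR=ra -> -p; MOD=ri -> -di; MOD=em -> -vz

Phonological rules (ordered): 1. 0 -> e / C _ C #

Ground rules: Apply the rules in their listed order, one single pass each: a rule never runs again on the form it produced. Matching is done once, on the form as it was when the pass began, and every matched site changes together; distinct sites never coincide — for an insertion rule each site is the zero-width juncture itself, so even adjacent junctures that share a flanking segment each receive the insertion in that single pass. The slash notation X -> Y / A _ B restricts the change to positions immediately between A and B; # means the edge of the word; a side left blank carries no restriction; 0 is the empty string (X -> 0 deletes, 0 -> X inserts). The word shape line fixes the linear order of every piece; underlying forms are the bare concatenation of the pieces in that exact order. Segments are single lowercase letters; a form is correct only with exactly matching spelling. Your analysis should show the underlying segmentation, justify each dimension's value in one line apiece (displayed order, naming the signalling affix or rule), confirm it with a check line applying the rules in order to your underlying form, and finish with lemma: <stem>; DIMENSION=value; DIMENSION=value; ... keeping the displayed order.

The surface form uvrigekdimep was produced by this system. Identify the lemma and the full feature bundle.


underlying: uvrigek-di-m-p
ASPECT=fe - signalled by the affix -m
SUR=ra - signalled by the affix -p
MOD=ri - signalled by the affix -di
check: uvrigekdimp -> uvrigekdimep
lemma: uvrigek; ASPECT=fe; SUR=ra; MOD=ri
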